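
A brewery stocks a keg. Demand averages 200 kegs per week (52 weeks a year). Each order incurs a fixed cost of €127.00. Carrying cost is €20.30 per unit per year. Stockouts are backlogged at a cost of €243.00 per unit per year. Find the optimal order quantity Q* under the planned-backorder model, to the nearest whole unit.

Annual demand D = 200 × 52 = 10,400.
With planned backorders, Q* = √(2DS/H) · √((H+B)/B).
√(2DS/H) = √(2 × 10,400 × 127 / 20.3) = 360.733.
√((H+B)/B) = √((20.3+243)/243) = 1.0409.
Q* ≈ 375.498.

Q* ≈ 375 kegs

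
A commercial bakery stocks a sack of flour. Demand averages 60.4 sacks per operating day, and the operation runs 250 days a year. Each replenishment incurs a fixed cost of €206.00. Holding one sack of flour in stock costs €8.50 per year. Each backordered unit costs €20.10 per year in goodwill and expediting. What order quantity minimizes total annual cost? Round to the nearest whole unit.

Annual demand D = 60.4 × 250 = 15,100.
With planned backorders, Q* = √(2DS/H) · √((H+B)/B).
√(2DS/H) = √(2 × 15,100 × 206 / 8.5) = 855.515.
√((H+B)/B) = √((8.5+20.1)/20.1) = 1.1928.
Q* ≈ 1020.499.

Q* ≈ 1,020 sacks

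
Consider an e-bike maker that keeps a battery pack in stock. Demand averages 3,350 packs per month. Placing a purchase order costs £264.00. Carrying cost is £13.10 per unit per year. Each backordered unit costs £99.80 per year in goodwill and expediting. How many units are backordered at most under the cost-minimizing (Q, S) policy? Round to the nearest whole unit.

Annual demand D = 3,350 × 12 = 40,200.
With planned backorders, Q* = √(2DS/H) · √((H+B)/B).
√(2DS/H) = √(2 × 40,200 × 264 / 13.1) = 1272.900.
√((H+B)/B) = √((13.1+99.8)/99.8) = 1.0636.
Q* ≈ 1353.867.
S* = Q* · H/(H+B) = 1353.867 × 13.1/112.9 ≈ 157.092.

S* ≈ 157 packs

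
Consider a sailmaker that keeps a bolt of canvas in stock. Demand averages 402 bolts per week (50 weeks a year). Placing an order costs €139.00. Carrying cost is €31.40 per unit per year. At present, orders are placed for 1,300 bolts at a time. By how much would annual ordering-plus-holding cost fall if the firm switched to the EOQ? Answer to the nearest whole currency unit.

Extra cost ≈ €9,313 per year

Annual demand D = 402 × 50 = 20,100.
EOQ = √(2DS/H) = √(2 × 20,100 × 139 / 31.4) ≈ 421.85.
Cost at Q* = (D/Q*)S + (Q*/2)H = √(2DSH) ≈ €13,246.02.
Cost at Q = 1,300: (20,100/1,300)×139 + (1,300/2)×31.4 = €2,149.15 + €20,410.00 = €22,559.15.
Excess = €22,559.15 − €13,246.02 = €9,313.14.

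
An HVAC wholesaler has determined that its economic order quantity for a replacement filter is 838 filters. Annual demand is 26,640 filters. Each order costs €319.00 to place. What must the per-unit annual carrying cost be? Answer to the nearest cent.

H ≈ €24.20

The basic EOQ model gives Q* = √(2DS/H); rearrange for the unknown.
From Q* = √(2DS/H): H = 2DS / Q*² = 2 × 26,640 × 319 / 838² = 24.2029.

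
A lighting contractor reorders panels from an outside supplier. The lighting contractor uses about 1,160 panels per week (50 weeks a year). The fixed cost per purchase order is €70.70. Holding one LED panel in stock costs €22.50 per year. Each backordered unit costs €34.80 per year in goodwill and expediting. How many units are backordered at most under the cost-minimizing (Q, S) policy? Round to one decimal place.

Annual demand D = 1,160 × 50 = 58,000.
With planned backorders, Q* = √(2DS/H) · √((H+B)/B).
√(2DS/H) = √(2 × 58,000 × 70.7 / 22.5) = 603.737.
√((H+B)/B) = √((22.5+34.8)/34.8) = 1.2832.
Q* ≈ 774.703.
S* = Q* · H/(H+B) = 774.703 × 22.5/57.3 ≈ 304.203.

S* ≈ 304.2 panels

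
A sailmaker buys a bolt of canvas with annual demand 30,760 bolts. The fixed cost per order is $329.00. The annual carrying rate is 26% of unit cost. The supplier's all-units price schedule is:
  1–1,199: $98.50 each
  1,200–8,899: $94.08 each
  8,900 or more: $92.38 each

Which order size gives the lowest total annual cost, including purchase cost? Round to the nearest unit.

Holding cost per unit per year at price C is H = 0.26·C.
Evaluate total cost at each tier's feasible EOQ or, if the EOQ is below the tier, at the tier's minimum quantity.
EOQ at $98.50 = 889.0 (feasible in tier 1): TC = 30,760×$98.50 + (30,760/889.0)×329 + (889.0/2)×0.26×$98.50 = $3,052,627.27.
EOQ at $94.08 = 909.6 < 1200, so use break Q=1200: TC = 30,760×$94.08 + (30,760/1200.0)×329 + (1200.0/2)×0.26×$94.08 = $2,917,010.65.
EOQ at $92.38 = 918.0 < 8900, so use break Q=8900: TC = 30,760×$92.38 + (30,760/8900.0)×329 + (8900.0/2)×0.26×$92.38 = $2,949,629.54.
Lowest total cost is $2,917,010.65 at Q = 1200.0.

Q* ≈ 1,200 bolts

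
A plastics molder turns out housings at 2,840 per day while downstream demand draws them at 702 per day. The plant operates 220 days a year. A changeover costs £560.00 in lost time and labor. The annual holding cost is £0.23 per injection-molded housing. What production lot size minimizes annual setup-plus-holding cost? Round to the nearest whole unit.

Q* ≈ 31,607 housings

Annual demand D = 702 × 220 = 154,440.
Production build-up factor (1 − d/p) = 1 − 702/2,840 = 0.7528.
Q* = √(2DS / (H(1 − d/p))) = √(2 × 154,440 × 560 / (0.23 × 0.7528)).
= √(172,972,800 / 0.1731) ≈ 31606.784.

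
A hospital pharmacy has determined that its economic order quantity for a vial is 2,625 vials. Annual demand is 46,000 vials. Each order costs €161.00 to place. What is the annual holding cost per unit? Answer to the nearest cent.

H ≈ €2.15

Invert the EOQ relation Q*² = 2DS/H.
From Q* = √(2DS/H): H = 2DS / Q*² = 2 × 46,000 × 161 / 2,625² = 2.1496.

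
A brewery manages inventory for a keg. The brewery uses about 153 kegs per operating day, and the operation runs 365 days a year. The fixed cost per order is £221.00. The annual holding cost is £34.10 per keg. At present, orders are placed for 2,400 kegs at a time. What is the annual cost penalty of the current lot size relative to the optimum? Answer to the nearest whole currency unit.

Annual demand D = 153 × 365 = 55,845.
EOQ = √(2DS/H) = √(2 × 55,845 × 221 / 34.1) ≈ 850.80.
Cost at Q* = (D/Q*)S + (Q*/2)H = √(2DSH) ≈ £29,012.19.
Cost at Q = 2,400: (55,845/2,400)×221 + (2,400/2)×34.1 = £5,142.39 + £40,920.00 = £46,062.39.
Excess = £46,062.39 − £29,012.19 = £17,050.21.

Extra cost ≈ £17,050 per year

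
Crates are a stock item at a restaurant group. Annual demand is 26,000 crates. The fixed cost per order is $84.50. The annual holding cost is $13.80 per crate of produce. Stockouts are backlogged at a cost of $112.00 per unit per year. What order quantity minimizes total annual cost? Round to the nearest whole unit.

Q* ≈ 598 crates

With planned backorders, Q* = √(2DS/H) · √((H+B)/B).
√(2DS/H) = √(2 × 26,000 × 84.5 / 13.8) = 564.275.
√((H+B)/B) = √((13.8+112)/112) = 1.0598.
Q* ≈ 598.028.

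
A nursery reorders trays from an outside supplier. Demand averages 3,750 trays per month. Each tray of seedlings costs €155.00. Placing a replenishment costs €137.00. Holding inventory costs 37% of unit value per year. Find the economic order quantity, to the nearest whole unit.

Q* ≈ 464 trays

Annual demand D = 3,750 × 12 = 45,000.
Holding cost H = 0.37 × €155.00 = €57.3500 per unit per year.
EOQ = √(2DS / H) = √(2 × 45,000 × 137 / 57.35).
= √(12,330,000 / 57.35) = √214,995.6408 ≈ 463.676.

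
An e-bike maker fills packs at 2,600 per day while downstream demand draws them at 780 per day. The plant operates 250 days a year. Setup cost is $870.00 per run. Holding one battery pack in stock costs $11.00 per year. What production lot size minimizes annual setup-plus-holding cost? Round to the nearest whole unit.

Q* ≈ 6,638 packs

Annual demand D = 780 × 250 = 195,000.
Production build-up factor (1 − d/p) = 1 − 780/2,600 = 0.7000.
Q* = √(2DS / (H(1 − d/p))) = √(2 × 195,000 × 870 / (11 × 0.7000)).
= √(339,300,000 / 7.7) ≈ 6638.142.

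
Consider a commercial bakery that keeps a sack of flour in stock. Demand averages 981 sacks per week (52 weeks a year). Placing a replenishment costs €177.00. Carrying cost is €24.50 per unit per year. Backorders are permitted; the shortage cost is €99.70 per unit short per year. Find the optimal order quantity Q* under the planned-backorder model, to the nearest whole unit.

Annual demand D = 981 × 52 = 51,012.
With planned backorders, Q* = √(2DS/H) · √((H+B)/B).
√(2DS/H) = √(2 × 51,012 × 177 / 24.5) = 858.529.
√((H+B)/B) = √((24.5+99.7)/99.7) = 1.1161.
Q* ≈ 958.226.

Q* ≈ 958 sacks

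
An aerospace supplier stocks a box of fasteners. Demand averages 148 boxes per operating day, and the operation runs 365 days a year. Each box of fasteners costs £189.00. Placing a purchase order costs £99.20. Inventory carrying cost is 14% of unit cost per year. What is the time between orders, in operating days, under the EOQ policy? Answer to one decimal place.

T ≈ 4.3 days

Annual demand D = 148 × 365 = 54,020.
Holding cost H = 0.14 × £189.00 = £26.4600 per unit per year.
Q* = √(2DS/H) = √(2 × 54,020 × 99.2 / 26.46) ≈ 636.43.
Cycle time = Q*/D × 365 = 636.43 / 54,020 × 365 ≈ 4.300 days.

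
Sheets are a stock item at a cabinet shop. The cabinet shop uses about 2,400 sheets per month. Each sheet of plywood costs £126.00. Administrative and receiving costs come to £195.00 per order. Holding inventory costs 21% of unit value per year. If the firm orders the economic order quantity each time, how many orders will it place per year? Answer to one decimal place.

N ≈ 44.2 orders per year

Annual demand D = 2,400 × 12 = 28,800.
Holding cost H = 0.21 × £126.00 = £26.4600 per unit per year.
The optimal lot size = √(2DS/H) = √(2 × 28,800 × 195 / 26.46) ≈ 651.53.
Orders per year = D / Q* = 28,800 / 651.53 ≈ 44.204.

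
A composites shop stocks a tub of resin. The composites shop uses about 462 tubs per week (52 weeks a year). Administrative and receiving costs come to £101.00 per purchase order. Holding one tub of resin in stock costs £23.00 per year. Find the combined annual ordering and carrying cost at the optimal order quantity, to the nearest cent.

Annual demand D = 462 × 52 = 24,024.
EOQ = √(2DS/H) = √(2 × 24,024 × 101 / 23) ≈ 459.34.
At the optimum the two cost components are equal, so total cost = 2·(Q*/2)H = Q*·H.
Minimum total = √(2DSH) = √(2 × 24,024 × 101 × 23) ≈ 10564.824.

TC* ≈ £10,564.82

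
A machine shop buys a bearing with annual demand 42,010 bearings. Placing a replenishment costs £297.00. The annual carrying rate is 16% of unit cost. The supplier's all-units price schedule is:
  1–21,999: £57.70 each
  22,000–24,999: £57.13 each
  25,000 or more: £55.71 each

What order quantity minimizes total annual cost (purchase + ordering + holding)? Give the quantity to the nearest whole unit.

Q* ≈ 1,644 bearings

Holding cost per unit per year at price C is H = 0.16·C.
Candidates are each tier's EOQ (if it falls in that tier) and each price-break quantity.
EOQ at £57.70 = 1644.1 (feasible in tier 1): TC = 42,010×£57.70 + (42,010/1644.1)×297 + (1644.1/2)×0.16×£57.70 = £2,439,155.10.
EOQ at £57.13 = 1652.3 < 22000, so use break Q=22000: TC = 42,010×£57.13 + (42,010/22000.0)×297 + (22000.0/2)×0.16×£57.13 = £2,501,147.23.
EOQ at £55.71 = 1673.2 < 25000, so use break Q=25000: TC = 42,010×£55.71 + (42,010/25000.0)×297 + (25000.0/2)×0.16×£55.71 = £2,452,296.18.
Lowest total cost is £2,439,155.10 at Q = 1644.1.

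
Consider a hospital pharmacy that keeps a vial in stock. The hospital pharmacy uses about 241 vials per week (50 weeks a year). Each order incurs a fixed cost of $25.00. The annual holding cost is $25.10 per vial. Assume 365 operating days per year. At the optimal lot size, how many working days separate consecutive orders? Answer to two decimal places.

Annual demand D = 241 × 50 = 12,050.
EOQ = √(2DS/H) = √(2 × 12,050 × 25 / 25.1) ≈ 154.93.
Cycle time = Q*/D × 365 = 154.93 / 12,050 × 365 ≈ 4.693 days.

T ≈ 4.69 days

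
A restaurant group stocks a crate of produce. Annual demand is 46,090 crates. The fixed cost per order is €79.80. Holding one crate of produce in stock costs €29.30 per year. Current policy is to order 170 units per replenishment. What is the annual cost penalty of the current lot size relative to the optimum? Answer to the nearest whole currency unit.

EOQ = √(2DS/H) = √(2 × 46,090 × 79.8 / 29.3) ≈ 501.06.
Cost at Q* = (D/Q*)S + (Q*/2)H = √(2DSH) ≈ €14,680.93.
Cost at Q = 170: (46,090/170)×79.8 + (170/2)×29.3 = €21,635.19 + €2,490.50 = €24,125.69.
Excess = €24,125.69 − €14,680.93 = €9,444.76.

Extra cost ≈ €9,445 per year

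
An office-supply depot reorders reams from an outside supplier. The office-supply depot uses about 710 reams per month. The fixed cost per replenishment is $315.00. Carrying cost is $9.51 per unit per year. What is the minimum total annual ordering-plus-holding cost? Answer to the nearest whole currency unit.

Annual demand D = 710 × 12 = 8,520.
Q* = √(2DS/H) = √(2 × 8,520 × 315 / 9.51) ≈ 751.28.
At Q*, ordering cost (D/Q*)S equals holding cost (Q*/2)H, each = √(DSH/2).
Minimum total = √(2DSH) = √(2 × 8,520 × 315 × 9.51) ≈ 7144.640.

TC* ≈ $7,145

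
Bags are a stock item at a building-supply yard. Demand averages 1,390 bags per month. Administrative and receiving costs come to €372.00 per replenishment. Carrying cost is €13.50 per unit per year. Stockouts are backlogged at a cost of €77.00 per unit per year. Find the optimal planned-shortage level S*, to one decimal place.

S* ≈ 155.1 bags

Annual demand D = 1,390 × 12 = 16,680.
With planned backorders, Q* = √(2DS/H) · √((H+B)/B).
√(2DS/H) = √(2 × 16,680 × 372 / 13.5) = 958.777.
√((H+B)/B) = √((13.5+77)/77) = 1.0841.
Q* ≈ 1039.433.
S* = Q* · H/(H+B) = 1039.433 × 13.5/90.5 ≈ 155.054.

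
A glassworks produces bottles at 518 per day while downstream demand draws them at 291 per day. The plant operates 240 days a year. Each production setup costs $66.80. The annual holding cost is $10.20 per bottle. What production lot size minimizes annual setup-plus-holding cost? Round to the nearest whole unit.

Q* ≈ 1,445 bottles

Annual demand D = 291 × 240 = 69,840.
Production build-up factor (1 − d/p) = 1 − 291/518 = 0.4382.
Q* = √(2DS / (H(1 − d/p))) = √(2 × 69,840 × 66.8 / (10.2 × 0.4382)).
= √(9,330,624 / 4.4699) ≈ 1444.798.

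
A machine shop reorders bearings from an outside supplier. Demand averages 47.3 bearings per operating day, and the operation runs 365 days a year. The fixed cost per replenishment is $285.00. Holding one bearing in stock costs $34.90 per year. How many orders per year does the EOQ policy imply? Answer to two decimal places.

N ≈ 32.51 orders per year

Annual demand D = 47.3 × 365 = 17,264.5.
EOQ = √(2DS/H) = √(2 × 17,264.5 × 285 / 34.9) ≈ 531.01.
Orders per year = D / Q* = 17,264.5 / 531.01 ≈ 32.513.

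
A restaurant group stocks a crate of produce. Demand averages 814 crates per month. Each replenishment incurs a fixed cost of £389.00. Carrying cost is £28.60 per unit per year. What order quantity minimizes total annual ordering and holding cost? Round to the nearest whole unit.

Q* ≈ 515 crates

Annual demand D = 814 × 12 = 9,768.
EOQ = √(2DS / H) = √(2 × 9,768 × 389 / 28.6).
= √(7,599,504 / 28.6) = √265,716.9231 ≈ 515.477.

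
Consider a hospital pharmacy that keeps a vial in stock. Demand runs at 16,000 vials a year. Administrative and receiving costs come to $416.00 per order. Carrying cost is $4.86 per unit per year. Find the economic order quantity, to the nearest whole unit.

EOQ = √(2DS / H) = √(2 × 16,000 × 416 / 4.86).
= √(13,312,000 / 4.86) = √2,739,094.6502 ≈ 1655.021.

Q* ≈ 1,655 vials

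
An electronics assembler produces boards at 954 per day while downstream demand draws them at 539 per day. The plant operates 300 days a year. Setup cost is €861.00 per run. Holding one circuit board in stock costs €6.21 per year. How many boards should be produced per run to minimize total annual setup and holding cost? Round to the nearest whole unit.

Q* ≈ 10,153 boards

Annual demand D = 539 × 300 = 161,700.
Production build-up factor (1 − d/p) = 1 − 539/954 = 0.4350.
Q* = √(2DS / (H(1 − d/p))) = √(2 × 161,700 × 861 / (6.21 × 0.4350)).
= √(278,447,400 / 2.7014) ≈ 10152.568.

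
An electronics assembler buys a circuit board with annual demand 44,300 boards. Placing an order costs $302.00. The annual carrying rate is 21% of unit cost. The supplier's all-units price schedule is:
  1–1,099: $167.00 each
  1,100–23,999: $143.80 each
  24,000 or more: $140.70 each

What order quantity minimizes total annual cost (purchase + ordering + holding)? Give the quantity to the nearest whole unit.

Holding cost per unit per year at price C is H = 0.21·C.
For each price level, check whether its EOQ is feasible; otherwise the best quantity at that price is the breakpoint.
EOQ at $167.00 = 873.5 (feasible in tier 1): TC = 44,300×$167.00 + (44,300/873.5)×302 + (873.5/2)×0.21×$167.00 = $7,428,732.91.
EOQ at $143.80 = 941.3 < 1100, so use break Q=1100: TC = 44,300×$143.80 + (44,300/1100.0)×302 + (1100.0/2)×0.21×$143.80 = $6,399,111.26.
EOQ at $140.70 = 951.6 < 24000, so use break Q=24000: TC = 44,300×$140.70 + (44,300/24000.0)×302 + (24000.0/2)×0.21×$140.70 = $6,588,131.44.
Lowest total cost is $6,399,111.26 at Q = 1100.0.

Q* ≈ 1,100 boards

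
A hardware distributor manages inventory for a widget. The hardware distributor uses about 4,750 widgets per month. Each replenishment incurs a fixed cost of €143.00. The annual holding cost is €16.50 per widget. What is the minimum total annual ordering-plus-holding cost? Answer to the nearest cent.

Annual demand D = 4,750 × 12 = 57,000.
EOQ = √(2DS/H) = √(2 × 57,000 × 143 / 16.5) ≈ 993.98.
At the optimum the two cost components are equal, so total cost = 2·(Q*/2)H = Q*·H.
Minimum total = √(2DSH) = √(2 × 57,000 × 143 × 16.5) ≈ 16400.701.

TC* ≈ €16,400.70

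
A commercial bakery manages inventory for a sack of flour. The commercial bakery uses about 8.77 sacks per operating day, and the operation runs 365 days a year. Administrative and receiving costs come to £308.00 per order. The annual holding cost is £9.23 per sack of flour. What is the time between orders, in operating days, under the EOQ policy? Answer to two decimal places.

Annual demand D = 8.77 × 365 = 3,201.05.
The optimal lot size = √(2DS/H) = √(2 × 3,201.05 × 308 / 9.23) ≈ 462.21.
Cycle time = Q*/D × 365 = 462.21 / 3,201.05 × 365 ≈ 52.703 days.

T ≈ 52.70 days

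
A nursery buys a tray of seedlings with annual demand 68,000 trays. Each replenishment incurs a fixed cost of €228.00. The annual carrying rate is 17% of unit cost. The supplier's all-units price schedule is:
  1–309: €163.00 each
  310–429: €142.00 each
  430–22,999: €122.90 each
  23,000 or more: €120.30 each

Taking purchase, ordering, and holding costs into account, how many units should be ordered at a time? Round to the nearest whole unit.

Q* ≈ 1,218 trays

Holding cost per unit per year at price C is H = 0.17·C.
Evaluate total cost at each tier's feasible EOQ or, if the EOQ is below the tier, at the tier's minimum quantity.
Tier 1 (€163.00): EOQ = 1057.8 exceeds tier's upper bound 309, so this tier is dominated.
Tier 2 (€142.00): EOQ = 1133.4 exceeds tier's upper bound 429, so this tier is dominated.
EOQ at €122.90 = 1218.3 (feasible in tier 3): TC = 68,000×€122.90 + (68,000/1218.3)×228 + (1218.3/2)×0.17×€122.90 = €8,382,652.90.
EOQ at €120.30 = 1231.3 < 23000, so use break Q=23000: TC = 68,000×€120.30 + (68,000/23000.0)×228 + (23000.0/2)×0.17×€120.30 = €8,416,260.59.
Lowest total cost is €8,382,652.90 at Q = 1218.3.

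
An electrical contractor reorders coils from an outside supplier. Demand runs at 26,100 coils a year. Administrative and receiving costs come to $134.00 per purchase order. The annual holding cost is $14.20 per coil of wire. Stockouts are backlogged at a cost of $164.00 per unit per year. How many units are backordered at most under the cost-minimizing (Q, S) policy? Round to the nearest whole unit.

With planned backorders, Q* = √(2DS/H) · √((H+B)/B).
√(2DS/H) = √(2 × 26,100 × 134 / 14.2) = 701.849.
√((H+B)/B) = √((14.2+164)/164) = 1.0424.
Q* ≈ 731.603.
S* = Q* · H/(H+B) = 731.603 × 14.2/178.2 ≈ 58.298.

S* ≈ 58 coils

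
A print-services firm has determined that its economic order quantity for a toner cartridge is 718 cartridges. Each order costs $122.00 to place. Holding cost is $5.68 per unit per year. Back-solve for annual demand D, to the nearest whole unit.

Invert the EOQ relation Q*² = 2DS/H.
From Q* = √(2DS/H): D = Q*²H / (2S) = 718² × 5.68 / (2 × 122) = 12000.723.

D ≈ 12,001 cartridges per year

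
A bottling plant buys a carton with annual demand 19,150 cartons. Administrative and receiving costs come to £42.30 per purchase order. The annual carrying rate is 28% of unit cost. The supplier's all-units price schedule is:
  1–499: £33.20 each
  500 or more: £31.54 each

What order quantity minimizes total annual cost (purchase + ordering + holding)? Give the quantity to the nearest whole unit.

Q* ≈ 500 cartons

Holding cost per unit per year at price C is H = 0.28·C.
Candidates are each tier's EOQ (if it falls in that tier) and each price-break quantity.
EOQ at £33.20 = 417.5 (feasible in tier 1): TC = 19,150×£33.20 + (19,150/417.5)×42.3 + (417.5/2)×0.28×£33.20 = £639,660.77.
EOQ at £31.54 = 428.3 < 500, so use break Q=500: TC = 19,150×£31.54 + (19,150/500.0)×42.3 + (500.0/2)×0.28×£31.54 = £607,818.89.
Lowest total cost is £607,818.89 at Q = 500.0.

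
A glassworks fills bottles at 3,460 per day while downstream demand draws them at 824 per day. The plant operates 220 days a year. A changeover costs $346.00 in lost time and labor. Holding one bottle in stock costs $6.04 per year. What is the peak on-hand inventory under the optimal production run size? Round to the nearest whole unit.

Annual demand D = 824 × 220 = 181,280.
Production build-up factor (1 − d/p) = 1 − 824/3,460 = 0.7618.
Q* = √(2DS / (H(1 − d/p))) = √(2 × 181,280 × 346 / (6.04 × 0.7618)).
= √(125,445,760 / 4.6016) ≈ 5221.255.
Maximum inventory = Q*(1 − d/p) = 5221.255 × 0.7618 ≈ 3977.811.

I_max ≈ 3,978 bottles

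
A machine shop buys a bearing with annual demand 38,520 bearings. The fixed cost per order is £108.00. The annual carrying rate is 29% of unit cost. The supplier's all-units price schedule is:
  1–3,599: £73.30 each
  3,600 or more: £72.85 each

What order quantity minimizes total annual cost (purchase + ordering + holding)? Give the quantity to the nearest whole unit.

Holding cost per unit per year at price C is H = 0.29·C.
Candidates are each tier's EOQ (if it falls in that tier) and each price-break quantity.
EOQ at £73.30 = 625.6 (feasible in tier 1): TC = 38,520×£73.30 + (38,520/625.6)×108 + (625.6/2)×0.29×£73.30 = £2,836,815.06.
EOQ at £72.85 = 627.6 < 3600, so use break Q=3600: TC = 38,520×£72.85 + (38,520/3600.0)×108 + (3600.0/2)×0.29×£72.85 = £2,845,365.30.
Lowest total cost is £2,836,815.06 at Q = 625.6.

Q* ≈ 626 bearings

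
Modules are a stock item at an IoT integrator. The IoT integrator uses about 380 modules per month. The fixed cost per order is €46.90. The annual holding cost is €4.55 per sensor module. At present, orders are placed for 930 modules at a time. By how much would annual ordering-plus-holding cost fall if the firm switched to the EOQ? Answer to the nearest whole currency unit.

Annual demand D = 380 × 12 = 4,560.
EOQ = √(2DS/H) = √(2 × 4,560 × 46.9 / 4.55) ≈ 306.60.
Cost at Q* = (D/Q*)S + (Q*/2)H = √(2DSH) ≈ €1,395.05.
Cost at Q = 930: (4,560/930)×46.9 + (930/2)×4.55 = €229.96 + €2,115.75 = €2,345.71.
Excess = €2,345.71 − €1,395.05 = €950.66.

Extra cost ≈ €951 per year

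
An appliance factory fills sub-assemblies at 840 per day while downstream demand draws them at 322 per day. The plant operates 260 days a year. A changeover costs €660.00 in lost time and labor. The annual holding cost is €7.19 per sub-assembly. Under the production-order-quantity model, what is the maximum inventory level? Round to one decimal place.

Annual demand D = 322 × 260 = 83,720.
Production build-up factor (1 − d/p) = 1 − 322/840 = 0.6167.
Q* = √(2DS / (H(1 − d/p))) = √(2 × 83,720 × 660 / (7.19 × 0.6167)).
= √(110,510,400 / 4.4338) ≈ 4992.429.
Maximum inventory = Q*(1 − d/p) = 4992.429 × 0.6167 ≈ 3078.665.

I_max ≈ 3,078.7 sub-assemblies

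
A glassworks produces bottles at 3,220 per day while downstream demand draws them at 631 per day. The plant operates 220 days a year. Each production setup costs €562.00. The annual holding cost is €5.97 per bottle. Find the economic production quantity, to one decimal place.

Q* ≈ 5,701.4 bottles

Annual demand D = 631 × 220 = 138,820.
Production build-up factor (1 − d/p) = 1 − 631/3,220 = 0.8040.
Q* = √(2DS / (H(1 − d/p))) = √(2 × 138,820 × 562 / (5.97 × 0.8040)).
= √(156,033,680 / 4.8001) ≈ 5701.432.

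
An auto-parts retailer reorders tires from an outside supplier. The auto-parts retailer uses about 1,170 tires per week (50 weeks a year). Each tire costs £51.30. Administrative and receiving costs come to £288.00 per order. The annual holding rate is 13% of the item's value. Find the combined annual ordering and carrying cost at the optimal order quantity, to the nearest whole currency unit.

TC* ≈ £14,991

Annual demand D = 1,170 × 50 = 58,500.
Holding cost H = 0.13 × £51.30 = £6.6690 per unit per year.
The optimal lot size = √(2DS/H) = √(2 × 58,500 × 288 / 6.669) ≈ 2247.81.
At Q*, ordering cost (D/Q*)S equals holding cost (Q*/2)H, each = √(DSH/2).
Minimum total = √(2DSH) = √(2 × 58,500 × 288 × 6.669) ≈ 14990.618.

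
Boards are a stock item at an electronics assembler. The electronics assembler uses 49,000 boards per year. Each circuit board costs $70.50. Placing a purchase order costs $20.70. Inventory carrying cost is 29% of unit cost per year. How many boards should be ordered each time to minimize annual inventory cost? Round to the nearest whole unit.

Holding cost H = 0.29 × $70.50 = $20.4450 per unit per year.
EOQ = √(2DS / H) = √(2 × 49,000 × 20.7 / 20.445).
= √(2,028,600 / 20.445) = √99,222.3037 ≈ 314.996.

Q* ≈ 315 boards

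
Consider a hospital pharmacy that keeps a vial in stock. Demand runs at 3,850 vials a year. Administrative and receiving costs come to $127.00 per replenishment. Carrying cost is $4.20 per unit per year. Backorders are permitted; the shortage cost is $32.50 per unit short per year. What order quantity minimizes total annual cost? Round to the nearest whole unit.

Q* ≈ 513 vials

With planned backorders, Q* = √(2DS/H) · √((H+B)/B).
√(2DS/H) = √(2 × 3,850 × 127 / 4.2) = 482.528.
√((H+B)/B) = √((4.2+32.5)/32.5) = 1.0627.
Q* ≈ 512.760.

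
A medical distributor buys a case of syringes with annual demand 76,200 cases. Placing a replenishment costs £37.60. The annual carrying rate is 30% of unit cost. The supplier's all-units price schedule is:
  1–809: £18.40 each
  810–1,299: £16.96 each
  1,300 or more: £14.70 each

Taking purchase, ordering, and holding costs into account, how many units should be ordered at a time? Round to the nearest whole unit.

Q* ≈ 1,300 cases

Holding cost per unit per year at price C is H = 0.30·C.
For each price level, check whether its EOQ is feasible; otherwise the best quantity at that price is the breakpoint.
Tier 1 (£18.40): EOQ = 1018.9 exceeds tier's upper bound 809, so this tier is dominated.
EOQ at £16.96 = 1061.2 (feasible in tier 2): TC = 76,200×£16.96 + (76,200/1061.2)×37.6 + (1061.2/2)×0.30×£16.96 = £1,297,751.58.
EOQ at £14.70 = 1139.9 < 1300, so use break Q=1300: TC = 76,200×£14.70 + (76,200/1300.0)×37.6 + (1300.0/2)×0.30×£14.70 = £1,125,210.44.
Lowest total cost is £1,125,210.44 at Q = 1300.0.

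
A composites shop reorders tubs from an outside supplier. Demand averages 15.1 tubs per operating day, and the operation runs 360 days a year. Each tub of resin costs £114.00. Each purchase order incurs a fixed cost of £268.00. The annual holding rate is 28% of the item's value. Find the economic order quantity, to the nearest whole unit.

Q* ≈ 302 tubs

Annual demand D = 15.1 × 360 = 5,436.
Holding cost H = 0.28 × £114.00 = £31.9200 per unit per year.
EOQ = √(2DS / H) = √(2 × 5,436 × 268 / 31.92).
= √(2,913,696 / 31.92) = √91,281.203 ≈ 302.128.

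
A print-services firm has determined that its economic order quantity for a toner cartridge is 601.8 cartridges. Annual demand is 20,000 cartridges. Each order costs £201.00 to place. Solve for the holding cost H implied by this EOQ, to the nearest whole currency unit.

The basic EOQ model gives Q* = √(2DS/H); rearrange for the unknown.
From Q* = √(2DS/H): H = 2DS / Q*² = 2 × 20,000 × 201 / 601.8² = 22.1999.

H ≈ £22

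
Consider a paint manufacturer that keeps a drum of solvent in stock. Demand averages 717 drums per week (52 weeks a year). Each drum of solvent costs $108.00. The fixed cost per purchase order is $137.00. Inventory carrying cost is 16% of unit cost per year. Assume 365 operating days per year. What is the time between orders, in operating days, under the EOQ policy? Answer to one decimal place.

T ≈ 7.5 days

Annual demand D = 717 × 52 = 37,284.
Holding cost H = 0.16 × $108.00 = $17.2800 per unit per year.
EOQ = √(2DS/H) = √(2 × 37,284 × 137 / 17.28) ≈ 768.89.
Cycle time = Q*/D × 365 = 768.89 / 37,284 × 365 ≈ 7.527 days.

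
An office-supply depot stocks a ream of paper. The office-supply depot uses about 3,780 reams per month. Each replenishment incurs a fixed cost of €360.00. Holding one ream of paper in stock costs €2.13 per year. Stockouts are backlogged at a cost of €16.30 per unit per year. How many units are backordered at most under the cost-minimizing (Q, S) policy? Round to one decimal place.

S* ≈ 481.2 reams

Annual demand D = 3,780 × 12 = 45,360.
With planned backorders, Q* = √(2DS/H) · √((H+B)/B).
√(2DS/H) = √(2 × 45,360 × 360 / 2.13) = 3915.732.
√((H+B)/B) = √((2.13+16.3)/16.3) = 1.0633.
Q* ≈ 4163.723.
S* = Q* · H/(H+B) = 4163.723 × 2.13/18.43 ≈ 481.212.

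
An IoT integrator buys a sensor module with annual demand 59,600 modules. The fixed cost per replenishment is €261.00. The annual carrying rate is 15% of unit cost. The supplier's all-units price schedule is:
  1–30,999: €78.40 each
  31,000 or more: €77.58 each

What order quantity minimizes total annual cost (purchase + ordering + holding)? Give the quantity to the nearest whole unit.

Holding cost per unit per year at price C is H = 0.15·C.
Evaluate total cost at each tier's feasible EOQ or, if the EOQ is below the tier, at the tier's minimum quantity.
EOQ at €78.40 = 1626.5 (feasible in tier 1): TC = 59,600×€78.40 + (59,600/1626.5)×261 + (1626.5/2)×0.15×€78.40 = €4,691,767.67.
EOQ at €77.58 = 1635.1 < 31000, so use break Q=31000: TC = 59,600×€77.58 + (59,600/31000.0)×261 + (31000.0/2)×0.15×€77.58 = €4,804,643.29.
Lowest total cost is €4,691,767.67 at Q = 1626.5.

Q* ≈ 1,627 modules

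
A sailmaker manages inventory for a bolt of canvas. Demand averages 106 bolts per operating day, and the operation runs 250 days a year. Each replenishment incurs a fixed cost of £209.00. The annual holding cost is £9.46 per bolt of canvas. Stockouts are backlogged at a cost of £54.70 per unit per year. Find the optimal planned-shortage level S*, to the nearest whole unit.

S* ≈ 173 bolts

Annual demand D = 106 × 250 = 26,500.
With planned backorders, Q* = √(2DS/H) · √((H+B)/B).
√(2DS/H) = √(2 × 26,500 × 209 / 9.46) = 1082.095.
√((H+B)/B) = √((9.46+54.7)/54.7) = 1.0830.
Q* ≈ 1171.936.
S* = Q* · H/(H+B) = 1171.936 × 9.46/64.16 ≈ 172.795.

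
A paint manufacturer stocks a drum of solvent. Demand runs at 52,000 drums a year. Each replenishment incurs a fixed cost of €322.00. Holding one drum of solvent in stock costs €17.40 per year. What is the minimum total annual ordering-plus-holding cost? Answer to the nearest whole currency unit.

TC* ≈ €24,139

The optimal lot size = √(2DS/H) = √(2 × 52,000 × 322 / 17.4) ≈ 1387.30.
At Q*, ordering cost (D/Q*)S equals holding cost (Q*/2)H, each = √(DSH/2).
Minimum total = √(2DSH) = √(2 × 52,000 × 322 × 17.4) ≈ 24138.997.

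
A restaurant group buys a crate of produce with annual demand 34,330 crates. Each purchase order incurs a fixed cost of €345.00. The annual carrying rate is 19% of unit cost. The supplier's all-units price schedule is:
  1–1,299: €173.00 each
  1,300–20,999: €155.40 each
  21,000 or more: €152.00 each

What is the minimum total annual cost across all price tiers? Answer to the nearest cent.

TC* ≈ €5,363,184.55

Holding cost per unit per year at price C is H = 0.19·C.
Candidates are each tier's EOQ (if it falls in that tier) and each price-break quantity.
EOQ at €173.00 = 848.9 (feasible in tier 1): TC = 34,330×€173.00 + (34,330/848.9)×345 + (848.9/2)×0.19×€173.00 = €5,966,993.67.
EOQ at €155.40 = 895.7 < 1300, so use break Q=1300: TC = 34,330×€155.40 + (34,330/1300.0)×345 + (1300.0/2)×0.19×€155.40 = €5,363,184.55.
EOQ at €152.00 = 905.7 < 21000, so use break Q=21000: TC = 34,330×€152.00 + (34,330/21000.0)×345 + (21000.0/2)×0.19×€152.00 = €5,521,963.99.
Lowest total cost among the candidates is at Q = 1300.0.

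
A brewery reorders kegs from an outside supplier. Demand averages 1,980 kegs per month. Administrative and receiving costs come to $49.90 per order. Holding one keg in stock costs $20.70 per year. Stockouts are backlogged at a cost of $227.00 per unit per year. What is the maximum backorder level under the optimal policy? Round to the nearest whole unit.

S* ≈ 30 kegs

Annual demand D = 1,980 × 12 = 23,760.
With planned backorders, Q* = √(2DS/H) · √((H+B)/B).
√(2DS/H) = √(2 × 23,760 × 49.9 / 20.7) = 338.457.
√((H+B)/B) = √((20.7+227)/227) = 1.0446.
Q* ≈ 353.552.
S* = Q* · H/(H+B) = 353.552 × 20.7/247.7 ≈ 29.546.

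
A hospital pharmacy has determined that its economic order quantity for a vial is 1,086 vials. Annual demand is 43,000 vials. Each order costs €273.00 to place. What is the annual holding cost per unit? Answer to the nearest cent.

Invert the EOQ relation Q*² = 2DS/H.
From Q* = √(2DS/H): H = 2DS / Q*² = 2 × 43,000 × 273 / 1,086² = 19.9068.

H ≈ €19.91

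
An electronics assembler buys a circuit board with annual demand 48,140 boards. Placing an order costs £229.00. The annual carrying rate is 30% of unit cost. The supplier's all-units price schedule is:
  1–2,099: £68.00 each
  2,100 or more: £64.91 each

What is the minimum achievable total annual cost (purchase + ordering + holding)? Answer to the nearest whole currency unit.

TC* ≈ £3,150,464

Holding cost per unit per year at price C is H = 0.30·C.
For each price level, check whether its EOQ is feasible; otherwise the best quantity at that price is the breakpoint.
EOQ at £68.00 = 1039.6 (feasible in tier 1): TC = 48,140×£68.00 + (48,140/1039.6)×229 + (1039.6/2)×0.30×£68.00 = £3,294,728.06.
EOQ at £64.91 = 1064.1 < 2100, so use break Q=2100: TC = 48,140×£64.91 + (48,140/2100.0)×229 + (2100.0/2)×0.30×£64.91 = £3,150,463.60.
Lowest total cost among the candidates is at Q = 2100.0.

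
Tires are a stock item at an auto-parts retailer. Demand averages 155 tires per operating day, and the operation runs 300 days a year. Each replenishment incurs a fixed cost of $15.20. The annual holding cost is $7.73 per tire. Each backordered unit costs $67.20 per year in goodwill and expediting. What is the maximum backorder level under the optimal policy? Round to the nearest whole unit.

Annual demand D = 155 × 300 = 46,500.
With planned backorders, Q* = √(2DS/H) · √((H+B)/B).
√(2DS/H) = √(2 × 46,500 × 15.2 / 7.73) = 427.635.
√((H+B)/B) = √((7.73+67.2)/67.2) = 1.0559.
Q* ≈ 451.561.
S* = Q* · H/(H+B) = 451.561 × 7.73/74.93 ≈ 46.584.

S* ≈ 47 tires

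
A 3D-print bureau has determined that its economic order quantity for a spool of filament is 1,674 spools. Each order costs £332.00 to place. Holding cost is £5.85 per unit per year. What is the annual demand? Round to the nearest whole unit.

Invert the EOQ relation Q*² = 2DS/H.
From Q* = √(2DS/H): D = Q*²H / (2S) = 1,674² × 5.85 / (2 × 332) = 24688.727.

D ≈ 24,689 spools per year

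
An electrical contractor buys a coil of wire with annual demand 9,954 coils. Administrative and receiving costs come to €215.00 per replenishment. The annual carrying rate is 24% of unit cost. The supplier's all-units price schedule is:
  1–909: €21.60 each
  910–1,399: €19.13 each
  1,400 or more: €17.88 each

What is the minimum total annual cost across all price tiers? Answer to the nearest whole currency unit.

Holding cost per unit per year at price C is H = 0.24·C.
Candidates are each tier's EOQ (if it falls in that tier) and each price-break quantity.
EOQ at €21.60 = 908.7 (feasible in tier 1): TC = 9,954×€21.60 + (9,954/908.7)×215 + (908.7/2)×0.24×€21.60 = €219,716.88.
EOQ at €19.13 = 965.5 (feasible in tier 2): TC = 9,954×€19.13 + (9,954/965.5)×215 + (965.5/2)×0.24×€19.13 = €194,853.00.
EOQ at €17.88 = 998.7 < 1400, so use break Q=1400: TC = 9,954×€17.88 + (9,954/1400.0)×215 + (1400.0/2)×0.24×€17.88 = €182,510.01.
Lowest total cost among the candidates is at Q = 1400.0.

TC* ≈ €182,510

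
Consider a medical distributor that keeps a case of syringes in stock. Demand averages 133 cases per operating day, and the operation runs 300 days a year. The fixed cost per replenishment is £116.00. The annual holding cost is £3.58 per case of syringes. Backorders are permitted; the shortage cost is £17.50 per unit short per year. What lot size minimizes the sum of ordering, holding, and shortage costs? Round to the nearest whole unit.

Annual demand D = 133 × 300 = 39,900.
With planned backorders, Q* = √(2DS/H) · √((H+B)/B).
√(2DS/H) = √(2 × 39,900 × 116 / 3.58) = 1608.011.
√((H+B)/B) = √((3.58+17.5)/17.5) = 1.0975.
Q* ≈ 1764.839.

Q* ≈ 1,765 cases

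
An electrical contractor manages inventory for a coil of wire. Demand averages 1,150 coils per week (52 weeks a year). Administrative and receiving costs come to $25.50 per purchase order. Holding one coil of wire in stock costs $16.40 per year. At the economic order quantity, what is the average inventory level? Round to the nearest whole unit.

Annual demand D = 1,150 × 52 = 59,800.
The optimal lot size = √(2DS/H) = √(2 × 59,800 × 25.5 / 16.4) ≈ 431.23.
Average inventory = Q*/2 ≈ 431.23 / 2 = 215.617.

Average inventory ≈ 216 coils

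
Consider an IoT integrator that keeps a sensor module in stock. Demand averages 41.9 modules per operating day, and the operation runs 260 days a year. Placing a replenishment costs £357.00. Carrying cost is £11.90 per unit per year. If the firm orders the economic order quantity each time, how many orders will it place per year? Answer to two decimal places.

N ≈ 13.47 orders per year

Annual demand D = 41.9 × 260 = 10,894.
Q* = √(2DS/H) = √(2 × 10,894 × 357 / 11.9) ≈ 808.48.
Orders per year = D / Q* = 10,894 / 808.48 ≈ 13.475.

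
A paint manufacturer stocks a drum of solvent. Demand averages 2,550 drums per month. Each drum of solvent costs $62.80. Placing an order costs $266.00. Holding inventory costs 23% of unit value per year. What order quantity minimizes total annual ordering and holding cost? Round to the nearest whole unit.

Q* ≈ 1,062 drums

Annual demand D = 2,550 × 12 = 30,600.
Holding cost H = 0.23 × $62.80 = $14.4440 per unit per year.
EOQ = √(2DS / H) = √(2 × 30,600 × 266 / 14.444).
= √(16,279,200 / 14.444) = √1,127,056.2171 ≈ 1061.629.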